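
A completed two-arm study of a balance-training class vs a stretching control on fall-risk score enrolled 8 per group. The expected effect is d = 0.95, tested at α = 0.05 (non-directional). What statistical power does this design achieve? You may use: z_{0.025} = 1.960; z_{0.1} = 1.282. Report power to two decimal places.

power ≈ 0.48

For two equal groups, power = Φ(d·√(n/2) − z_{α/2}).
d·√(n/2) = 0.95 × √(8/2) = 0.95 × 2.000 = 1.900.
z_β = 1.900 − 1.960 = -0.060.
Power = Φ(-0.060) = 0.476.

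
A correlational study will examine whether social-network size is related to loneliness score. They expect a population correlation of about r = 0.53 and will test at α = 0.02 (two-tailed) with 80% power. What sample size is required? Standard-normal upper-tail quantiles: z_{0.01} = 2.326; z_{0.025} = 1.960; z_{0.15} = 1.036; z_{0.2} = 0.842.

n = 32

Fisher's z: C = ½·ln((1+r)/(1−r)) = ½·ln(3.2553) = 0.5901.
n = ((z_{α/2} + z_β)/C)² + 3.
(2.326 + 0.842) / 0.5901 = 3.168 / 0.5901 = 5.369.
n = 5.369² + 3 = 28.82 + 3 = 31.8.
Round up.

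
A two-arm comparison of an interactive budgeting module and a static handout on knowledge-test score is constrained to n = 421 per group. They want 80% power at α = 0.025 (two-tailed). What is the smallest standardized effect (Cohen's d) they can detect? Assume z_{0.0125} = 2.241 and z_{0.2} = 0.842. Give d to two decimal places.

d_min ≈ 0.21

For two independent groups of n = 421 each: d_min = (z_{α/2} + z_β)·√(2/n).
z-sum = 2.241 + 0.842 = 3.083.
d_min = 3.083 × √(2/421) = 3.083 × 0.0689 = 0.212.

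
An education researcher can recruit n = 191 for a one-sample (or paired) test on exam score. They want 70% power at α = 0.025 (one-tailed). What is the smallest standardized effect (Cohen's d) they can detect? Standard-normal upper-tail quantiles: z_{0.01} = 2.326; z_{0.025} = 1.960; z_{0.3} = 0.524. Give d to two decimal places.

For a single sample (or paired design) of n = 191: d_min = (z_{α} + z_β)/√n.
z-sum = 1.960 + 0.524 = 2.484.
d_min = 2.484 / √191 = 2.484 / 13.820 = 0.180.

d_min ≈ 0.18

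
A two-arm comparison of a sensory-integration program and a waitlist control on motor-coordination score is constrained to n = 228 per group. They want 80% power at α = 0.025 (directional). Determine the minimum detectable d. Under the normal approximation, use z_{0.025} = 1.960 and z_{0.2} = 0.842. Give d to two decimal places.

d_min ≈ 0.26

For two independent groups of n = 228 each: d_min = (z_{α} + z_β)·√(2/n).
z-sum = 1.960 + 0.842 = 2.802.
d_min = 2.802 × √(2/228) = 2.802 × 0.0937 = 0.262.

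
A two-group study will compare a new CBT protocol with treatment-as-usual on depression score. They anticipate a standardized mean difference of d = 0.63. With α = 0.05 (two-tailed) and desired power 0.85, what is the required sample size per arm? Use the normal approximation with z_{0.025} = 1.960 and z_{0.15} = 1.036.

For two independent groups with equal n: n = 2·((z_{α/2} + z_β) / d)².
z_{α/2} + z_β = 1.960 + 1.036 = 2.996.
n = 2 × (2.996 / 0.63)² = 2 × 4.756² = 2 × 22.62 = 45.2.
Round up to the next whole participant.

n = 46 per group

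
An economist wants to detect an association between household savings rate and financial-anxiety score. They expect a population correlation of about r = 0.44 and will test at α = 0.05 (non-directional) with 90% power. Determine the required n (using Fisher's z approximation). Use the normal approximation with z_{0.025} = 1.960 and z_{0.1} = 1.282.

Fisher's z: C = ½·ln((1+r)/(1−r)) = ½·ln(2.5714) = 0.4722.
n = ((z_{α/2} + z_β)/C)² + 3.
(1.960 + 1.282) / 0.4722 = 3.242 / 0.4722 = 6.866.
n = 6.866² + 3 = 47.14 + 3 = 50.1.
Round up.

n = 51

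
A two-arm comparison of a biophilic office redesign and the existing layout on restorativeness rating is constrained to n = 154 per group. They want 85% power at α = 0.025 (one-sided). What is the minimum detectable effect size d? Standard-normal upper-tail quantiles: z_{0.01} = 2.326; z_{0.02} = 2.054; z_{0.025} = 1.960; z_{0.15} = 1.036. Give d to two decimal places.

d_min ≈ 0.34

For two independent groups of n = 154 each: d_min = (z_{α} + z_β)·√(2/n).
z-sum = 1.960 + 1.036 = 2.996.
d_min = 2.996 × √(2/154) = 2.996 × 0.1140 = 0.341.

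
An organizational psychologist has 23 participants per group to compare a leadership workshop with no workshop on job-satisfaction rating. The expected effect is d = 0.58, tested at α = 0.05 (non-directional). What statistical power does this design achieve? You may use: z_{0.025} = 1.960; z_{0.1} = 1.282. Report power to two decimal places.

For two equal groups, power = Φ(d·√(n/2) − z_{α/2}).
d·√(n/2) = 0.58 × √(23/2) = 0.58 × 3.391 = 1.967.
z_β = 1.967 − 1.960 = 0.007.
Power = Φ(0.007) = 0.503.

power ≈ 0.50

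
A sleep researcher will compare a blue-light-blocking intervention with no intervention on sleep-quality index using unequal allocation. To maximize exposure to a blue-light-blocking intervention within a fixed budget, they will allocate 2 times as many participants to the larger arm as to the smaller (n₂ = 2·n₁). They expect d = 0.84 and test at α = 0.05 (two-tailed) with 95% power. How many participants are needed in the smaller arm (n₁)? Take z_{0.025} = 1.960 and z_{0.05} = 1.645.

With allocation ratio k = n₂/n₁ = 2, Var(x̄₁−x̄₂) = σ²(1/n₁ + 1/(k·n₁)) = σ²·(k+1)/(k·n₁).
So n₁ = (1 + 1/k)·((z_{α/2} + z_β)/d)² = 1.500 × (3.605/0.84)².
n₁ = 1.500 × 18.42 = 27.6.
Round up: n₁ = 28, giving n₂ = 2 × 28 = 56.

n₁ = 28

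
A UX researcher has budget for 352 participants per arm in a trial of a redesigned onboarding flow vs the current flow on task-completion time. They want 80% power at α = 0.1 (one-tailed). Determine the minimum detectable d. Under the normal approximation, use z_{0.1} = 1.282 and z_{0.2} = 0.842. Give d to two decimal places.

d_min ≈ 0.16

For two independent groups of n = 352 each: d_min = (z_{α} + z_β)·√(2/n).
z-sum = 1.282 + 0.842 = 2.124.
d_min = 2.124 × √(2/352) = 2.124 × 0.0754 = 0.160.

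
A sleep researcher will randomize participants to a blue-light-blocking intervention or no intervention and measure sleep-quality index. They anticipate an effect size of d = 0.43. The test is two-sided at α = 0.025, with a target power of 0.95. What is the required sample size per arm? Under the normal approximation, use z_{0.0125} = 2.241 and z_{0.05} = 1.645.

For two independent groups with equal n: n = 2·((z_{α/2} + z_β) / d)².
z_{α/2} + z_β = 2.241 + 1.645 = 3.886.
n = 2 × (3.886 / 0.43)² = 2 × 9.037² = 2 × 81.67 = 163.3.
Round up to the next whole participant.

n = 164 per group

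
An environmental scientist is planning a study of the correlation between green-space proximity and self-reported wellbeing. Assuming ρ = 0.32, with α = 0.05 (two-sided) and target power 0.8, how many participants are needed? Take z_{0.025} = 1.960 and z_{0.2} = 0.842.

Fisher's z: C = ½·ln((1+r)/(1−r)) = ½·ln(1.9412) = 0.3316.
n = ((z_{α/2} + z_β)/C)² + 3.
(1.960 + 0.842) / 0.3316 = 2.802 / 0.3316 = 8.450.
n = 8.450² + 3 = 71.40 + 3 = 74.4.
Round up.

n = 75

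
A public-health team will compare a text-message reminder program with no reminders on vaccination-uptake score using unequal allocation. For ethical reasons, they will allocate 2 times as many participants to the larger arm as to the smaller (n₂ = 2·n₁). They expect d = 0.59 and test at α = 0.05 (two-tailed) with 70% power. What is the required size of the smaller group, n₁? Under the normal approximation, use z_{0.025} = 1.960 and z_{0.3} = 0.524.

n₁ = 27

With allocation ratio k = n₂/n₁ = 2, Var(x̄₁−x̄₂) = σ²(1/n₁ + 1/(k·n₁)) = σ²·(k+1)/(k·n₁).
So n₁ = (1 + 1/k)·((z_{α/2} + z_β)/d)² = 1.500 × (2.484/0.59)².
n₁ = 1.500 × 17.73 = 26.6.
Round up: n₁ = 27, giving n₂ = 2 × 27 = 54.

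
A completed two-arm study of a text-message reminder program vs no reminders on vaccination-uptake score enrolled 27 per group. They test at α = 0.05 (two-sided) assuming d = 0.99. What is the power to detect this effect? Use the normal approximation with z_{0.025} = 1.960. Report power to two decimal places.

power ≈ 0.95

For two equal groups, power = Φ(d·√(n/2) − z_{α/2}).
d·√(n/2) = 0.99 × √(27/2) = 0.99 × 3.674 = 3.637.
z_β = 3.637 − 1.960 = 1.677.
Power = Φ(1.677) = 0.953.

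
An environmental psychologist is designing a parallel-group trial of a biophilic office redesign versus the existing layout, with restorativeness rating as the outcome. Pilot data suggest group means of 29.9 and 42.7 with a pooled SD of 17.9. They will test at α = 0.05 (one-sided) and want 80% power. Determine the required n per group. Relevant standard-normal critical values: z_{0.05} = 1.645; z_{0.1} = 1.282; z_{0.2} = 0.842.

Cohen's d = |M₁ − M₂| / SD_pooled = |29.9 − 42.7| / 17.9 = 12.8 / 17.9 = 0.715.
For two independent groups with equal n: n = 2·((z_{α} + z_β) / d)².
z_{α} + z_β = 1.645 + 0.842 = 2.487.
n = 2 × (2.487 / 0.715)² = 2 × 3.478² = 2 × 12.10 = 24.2.
Round up to the next whole participant.

n = 25 per group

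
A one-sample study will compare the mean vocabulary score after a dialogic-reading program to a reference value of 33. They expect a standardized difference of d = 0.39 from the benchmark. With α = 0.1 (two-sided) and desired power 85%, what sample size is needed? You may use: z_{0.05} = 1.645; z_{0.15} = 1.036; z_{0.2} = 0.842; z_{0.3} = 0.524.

For a one-sample test: n = ((z_{α/2} + z_β) / d)².
z_{α/2} + z_β = 1.645 + 1.036 = 2.681.
n = (2.681 / 0.39)² = 6.874² = 47.26.
Round up.

n = 48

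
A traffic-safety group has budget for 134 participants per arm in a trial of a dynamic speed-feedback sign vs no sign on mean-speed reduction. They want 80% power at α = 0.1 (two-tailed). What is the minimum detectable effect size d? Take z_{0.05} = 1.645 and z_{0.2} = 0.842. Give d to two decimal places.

d_min ≈ 0.30

For two independent groups of n = 134 each: d_min = (z_{α/2} + z_β)·√(2/n).
z-sum = 1.645 + 0.842 = 2.487.
d_min = 2.487 × √(2/134) = 2.487 × 0.1222 = 0.304.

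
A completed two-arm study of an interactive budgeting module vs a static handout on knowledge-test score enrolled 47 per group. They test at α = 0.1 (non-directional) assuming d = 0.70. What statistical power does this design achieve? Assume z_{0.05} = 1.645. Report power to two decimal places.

For two equal groups, power = Φ(d·√(n/2) − z_{α/2}).
d·√(n/2) = 0.70 × √(47/2) = 0.70 × 4.848 = 3.393.
z_β = 3.393 − 1.645 = 1.748.
Power = Φ(1.748) = 0.960.

power ≈ 0.96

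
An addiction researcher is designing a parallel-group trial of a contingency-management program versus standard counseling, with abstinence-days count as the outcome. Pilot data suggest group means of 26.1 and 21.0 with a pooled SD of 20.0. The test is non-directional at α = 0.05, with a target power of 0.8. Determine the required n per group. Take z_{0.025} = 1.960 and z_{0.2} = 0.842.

n = 242 per group

Cohen's d = |M₁ − M₂| / SD_pooled = |26.1 − 21.0| / 20.0 = 5.1 / 20.0 = 0.255.
For two independent groups with equal n: n = 2·((z_{α/2} + z_β) / d)².
z_{α/2} + z_β = 1.960 + 0.842 = 2.802.
n = 2 × (2.802 / 0.255)² = 2 × 10.988² = 2 × 120.74 = 241.5.
Round up to the next whole participant.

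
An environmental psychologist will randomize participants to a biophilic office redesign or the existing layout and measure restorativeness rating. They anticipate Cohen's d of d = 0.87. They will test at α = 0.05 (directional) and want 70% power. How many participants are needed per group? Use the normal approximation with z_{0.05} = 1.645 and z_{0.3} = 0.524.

n = 13 per group

For two independent groups with equal n: n = 2·((z_{α} + z_β) / d)².
z_{α} + z_β = 1.645 + 0.524 = 2.169.
n = 2 × (2.169 / 0.87)² = 2 × 2.493² = 2 × 6.22 = 12.4.
Round up to the next whole participant.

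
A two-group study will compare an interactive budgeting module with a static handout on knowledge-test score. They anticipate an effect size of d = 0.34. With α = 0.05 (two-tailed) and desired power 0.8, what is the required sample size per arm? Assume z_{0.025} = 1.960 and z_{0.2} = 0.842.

n = 136 per group

For two independent groups with equal n: n = 2·((z_{α/2} + z_β) / d)².
z_{α/2} + z_β = 1.960 + 0.842 = 2.802.
n = 2 × (2.802 / 0.34)² = 2 × 8.241² = 2 × 67.92 = 135.8.
Round up to the next whole participant.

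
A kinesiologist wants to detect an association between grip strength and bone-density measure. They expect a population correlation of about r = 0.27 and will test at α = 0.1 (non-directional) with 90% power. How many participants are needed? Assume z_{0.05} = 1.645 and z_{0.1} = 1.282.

n = 115

Fisher's z: C = ½·ln((1+r)/(1−r)) = ½·ln(1.7397) = 0.2769.
n = ((z_{α/2} + z_β)/C)² + 3.
(1.645 + 1.282) / 0.2769 = 2.927 / 0.2769 = 10.571.
n = 10.571² + 3 = 111.74 + 3 = 114.7.
Round up.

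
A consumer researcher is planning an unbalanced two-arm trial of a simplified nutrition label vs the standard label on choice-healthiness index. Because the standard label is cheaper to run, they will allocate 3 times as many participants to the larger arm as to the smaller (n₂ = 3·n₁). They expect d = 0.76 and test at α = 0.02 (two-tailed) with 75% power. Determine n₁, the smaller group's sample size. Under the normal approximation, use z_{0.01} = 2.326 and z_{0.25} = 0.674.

n₁ = 21

With allocation ratio k = n₂/n₁ = 3, Var(x̄₁−x̄₂) = σ²(1/n₁ + 1/(k·n₁)) = σ²·(k+1)/(k·n₁).
So n₁ = (1 + 1/k)·((z_{α/2} + z_β)/d)² = 1.333 × (3.000/0.76)².
n₁ = 1.333 × 15.58 = 20.8.
Round up: n₁ = 21, giving n₂ = 3 × 21 = 63.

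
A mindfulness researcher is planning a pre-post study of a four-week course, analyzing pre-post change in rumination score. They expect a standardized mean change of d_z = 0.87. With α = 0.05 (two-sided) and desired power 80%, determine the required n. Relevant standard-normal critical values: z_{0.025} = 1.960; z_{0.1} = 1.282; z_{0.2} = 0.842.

For a paired (one-sample on differences) test: n = ((z_{α/2} + z_β) / d)².
z_{α/2} + z_β = 1.960 + 0.842 = 2.802.
n = (2.802 / 0.87)² = 3.221² = 10.37.
Round up.

n = 11 pairs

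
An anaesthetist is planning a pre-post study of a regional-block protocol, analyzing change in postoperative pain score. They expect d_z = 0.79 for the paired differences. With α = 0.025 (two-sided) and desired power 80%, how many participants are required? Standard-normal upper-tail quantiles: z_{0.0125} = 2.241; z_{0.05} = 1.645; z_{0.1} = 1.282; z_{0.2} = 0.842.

For a paired (one-sample on differences) test: n = ((z_{α/2} + z_β) / d)².
z_{α/2} + z_β = 2.241 + 0.842 = 3.083.
n = (3.083 / 0.79)² = 3.903² = 15.23.
Round up.

n = 16 pairs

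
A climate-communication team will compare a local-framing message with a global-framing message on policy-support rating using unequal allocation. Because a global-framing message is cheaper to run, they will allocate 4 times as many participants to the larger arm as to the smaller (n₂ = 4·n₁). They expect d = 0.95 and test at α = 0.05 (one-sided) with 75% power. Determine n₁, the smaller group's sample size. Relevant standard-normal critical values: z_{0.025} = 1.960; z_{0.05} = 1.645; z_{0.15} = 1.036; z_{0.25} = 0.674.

n₁ = 8

With allocation ratio k = n₂/n₁ = 4, Var(x̄₁−x̄₂) = σ²(1/n₁ + 1/(k·n₁)) = σ²·(k+1)/(k·n₁).
So n₁ = (1 + 1/k)·((z_{α} + z_β)/d)² = 1.250 × (2.319/0.95)².
n₁ = 1.250 × 5.96 = 7.4.
Round up: n₁ = 8, giving n₂ = 4 × 8 = 32.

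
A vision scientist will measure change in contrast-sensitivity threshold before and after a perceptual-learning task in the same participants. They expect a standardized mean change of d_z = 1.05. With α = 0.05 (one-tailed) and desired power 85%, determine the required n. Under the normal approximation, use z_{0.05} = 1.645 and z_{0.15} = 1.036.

For a paired (one-sample on differences) test: n = ((z_{α} + z_β) / d)².
z_{α} + z_β = 1.645 + 1.036 = 2.681.
n = (2.681 / 1.05)² = 2.553² = 6.52.
Round up.

n = 7 pairs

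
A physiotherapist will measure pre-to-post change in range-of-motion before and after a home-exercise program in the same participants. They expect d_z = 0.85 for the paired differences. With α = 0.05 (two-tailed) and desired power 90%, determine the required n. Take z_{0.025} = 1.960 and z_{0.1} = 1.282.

n = 15 pairs

For a paired (one-sample on differences) test: n = ((z_{α/2} + z_β) / d)².
z_{α/2} + z_β = 1.960 + 1.282 = 3.242.
n = (3.242 / 0.85)² = 3.814² = 14.55.
Round up.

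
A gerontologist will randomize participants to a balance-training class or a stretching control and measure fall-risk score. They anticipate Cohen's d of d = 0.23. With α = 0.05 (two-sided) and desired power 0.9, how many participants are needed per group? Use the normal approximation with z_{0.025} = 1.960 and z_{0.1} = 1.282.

n = 398 per group

For two independent groups with equal n: n = 2·((z_{α/2} + z_β) / d)².
z_{α/2} + z_β = 1.960 + 1.282 = 3.242.
n = 2 × (3.242 / 0.23)² = 2 × 14.096² = 2 × 198.69 = 397.4.
Round up to the next whole participant.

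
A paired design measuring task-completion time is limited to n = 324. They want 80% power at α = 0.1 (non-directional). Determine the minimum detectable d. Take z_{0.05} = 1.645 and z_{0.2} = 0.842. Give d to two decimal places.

For a single sample (or paired design) of n = 324: d_min = (z_{α/2} + z_β)/√n.
z-sum = 1.645 + 0.842 = 2.487.
d_min = 2.487 / √324 = 2.487 / 18.000 = 0.138.

d_min ≈ 0.14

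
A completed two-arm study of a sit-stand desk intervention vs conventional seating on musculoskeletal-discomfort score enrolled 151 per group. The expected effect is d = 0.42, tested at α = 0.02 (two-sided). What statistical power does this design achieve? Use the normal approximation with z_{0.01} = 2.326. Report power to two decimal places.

For two equal groups, power = Φ(d·√(n/2) − z_{α/2}).
d·√(n/2) = 0.42 × √(151/2) = 0.42 × 8.689 = 3.649.
z_β = 3.649 − 2.326 = 1.323.
Power = Φ(1.323) = 0.907.

power ≈ 0.91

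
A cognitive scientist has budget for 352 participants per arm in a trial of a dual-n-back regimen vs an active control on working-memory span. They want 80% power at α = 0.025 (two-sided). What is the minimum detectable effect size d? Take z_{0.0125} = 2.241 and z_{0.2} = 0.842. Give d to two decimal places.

For two independent groups of n = 352 each: d_min = (z_{α/2} + z_β)·√(2/n).
z-sum = 2.241 + 0.842 = 3.083.
d_min = 3.083 × √(2/352) = 3.083 × 0.0754 = 0.232.

d_min ≈ 0.23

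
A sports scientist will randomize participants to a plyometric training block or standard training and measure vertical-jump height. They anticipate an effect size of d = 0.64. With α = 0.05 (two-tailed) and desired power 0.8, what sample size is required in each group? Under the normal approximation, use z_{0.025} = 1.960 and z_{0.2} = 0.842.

For two independent groups with equal n: n = 2·((z_{α/2} + z_β) / d)².
z_{α/2} + z_β = 1.960 + 0.842 = 2.802.
n = 2 × (2.802 / 0.64)² = 2 × 4.378² = 2 × 19.17 = 38.3.
Round up to the next whole participant.

n = 39 per group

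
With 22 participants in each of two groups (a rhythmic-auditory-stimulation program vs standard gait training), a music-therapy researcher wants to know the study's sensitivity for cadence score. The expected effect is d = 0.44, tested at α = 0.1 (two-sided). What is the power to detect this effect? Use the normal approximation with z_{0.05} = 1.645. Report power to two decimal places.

power ≈ 0.43

For two equal groups, power = Φ(d·√(n/2) − z_{α/2}).
d·√(n/2) = 0.44 × √(22/2) = 0.44 × 3.317 = 1.459.
z_β = 1.459 − 1.645 = -0.186.
Power = Φ(-0.186) = 0.426.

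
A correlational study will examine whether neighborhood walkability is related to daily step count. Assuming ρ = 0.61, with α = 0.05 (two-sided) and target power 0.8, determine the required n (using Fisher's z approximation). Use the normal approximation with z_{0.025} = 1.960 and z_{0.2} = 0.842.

n = 19

Fisher's z: C = ½·ln((1+r)/(1−r)) = ½·ln(4.1282) = 0.7089.
n = ((z_{α/2} + z_β)/C)² + 3.
(1.960 + 0.842) / 0.7089 = 2.802 / 0.7089 = 3.953.
n = 3.953² + 3 = 15.62 + 3 = 18.6.
Round up.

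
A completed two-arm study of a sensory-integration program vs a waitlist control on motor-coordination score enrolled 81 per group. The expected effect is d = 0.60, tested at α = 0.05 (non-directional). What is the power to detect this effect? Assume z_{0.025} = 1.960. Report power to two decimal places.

power ≈ 0.97

For two equal groups, power = Φ(d·√(n/2) − z_{α/2}).
d·√(n/2) = 0.60 × √(81/2) = 0.60 × 6.364 = 3.818.
z_β = 3.818 − 1.960 = 1.858.
Power = Φ(1.858) = 0.968.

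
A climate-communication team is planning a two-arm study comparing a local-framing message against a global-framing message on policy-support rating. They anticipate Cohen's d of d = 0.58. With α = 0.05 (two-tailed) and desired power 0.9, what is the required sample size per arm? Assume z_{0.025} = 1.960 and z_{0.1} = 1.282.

n = 63 per group

For two independent groups with equal n: n = 2·((z_{α/2} + z_β) / d)².
z_{α/2} + z_β = 1.960 + 1.282 = 3.242.
n = 2 × (3.242 / 0.58)² = 2 × 5.590² = 2 × 31.24 = 62.5.
Round up to the next whole participant.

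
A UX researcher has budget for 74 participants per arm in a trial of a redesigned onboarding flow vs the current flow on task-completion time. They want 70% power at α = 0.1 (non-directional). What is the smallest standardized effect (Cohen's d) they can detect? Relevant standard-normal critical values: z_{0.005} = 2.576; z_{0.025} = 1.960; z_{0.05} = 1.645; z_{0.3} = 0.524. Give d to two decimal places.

d_min ≈ 0.36

For two independent groups of n = 74 each: d_min = (z_{α/2} + z_β)·√(2/n).
z-sum = 1.645 + 0.524 = 2.169.
d_min = 2.169 × √(2/74) = 2.169 × 0.1644 = 0.357.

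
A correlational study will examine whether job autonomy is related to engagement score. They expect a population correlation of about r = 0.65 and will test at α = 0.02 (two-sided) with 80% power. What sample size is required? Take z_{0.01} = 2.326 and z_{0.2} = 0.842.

n = 20

Fisher's z: C = ½·ln((1+r)/(1−r)) = ½·ln(4.7143) = 0.7753.
n = ((z_{α/2} + z_β)/C)² + 3.
(2.326 + 0.842) / 0.7753 = 3.168 / 0.7753 = 4.086.
n = 4.086² + 3 = 16.70 + 3 = 19.7.
Round up.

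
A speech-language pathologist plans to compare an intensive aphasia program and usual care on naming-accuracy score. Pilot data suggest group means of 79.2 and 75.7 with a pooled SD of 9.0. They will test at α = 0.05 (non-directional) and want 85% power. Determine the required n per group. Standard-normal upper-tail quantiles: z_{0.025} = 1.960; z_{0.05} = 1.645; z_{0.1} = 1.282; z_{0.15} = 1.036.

Cohen's d = |M₁ − M₂| / SD_pooled = |79.2 − 75.7| / 9.0 = 3.5 / 9.0 = 0.389.
For two independent groups with equal n: n = 2·((z_{α/2} + z_β) / d)².
z_{α/2} + z_β = 1.960 + 1.036 = 2.996.
n = 2 × (2.996 / 0.389)² = 2 × 7.702² = 2 × 59.32 = 118.6.
Round up to the next whole participant.

n = 119 per group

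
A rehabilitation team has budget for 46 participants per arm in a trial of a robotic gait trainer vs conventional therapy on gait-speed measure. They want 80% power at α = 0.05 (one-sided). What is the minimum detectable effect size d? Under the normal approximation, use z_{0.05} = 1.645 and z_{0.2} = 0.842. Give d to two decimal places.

d_min ≈ 0.52

For two independent groups of n = 46 each: d_min = (z_{α} + z_β)·√(2/n).
z-sum = 1.645 + 0.842 = 2.487.
d_min = 2.487 × √(2/46) = 2.487 × 0.2085 = 0.519.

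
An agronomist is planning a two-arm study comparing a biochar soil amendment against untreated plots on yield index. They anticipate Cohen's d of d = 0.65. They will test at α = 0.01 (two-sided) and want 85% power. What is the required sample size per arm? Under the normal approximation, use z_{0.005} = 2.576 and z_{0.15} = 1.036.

For two independent groups with equal n: n = 2·((z_{α/2} + z_β) / d)².
z_{α/2} + z_β = 2.576 + 1.036 = 3.612.
n = 2 × (3.612 / 0.65)² = 2 × 5.557² = 2 × 30.88 = 61.8.
Round up to the next whole participant.

n = 62 per group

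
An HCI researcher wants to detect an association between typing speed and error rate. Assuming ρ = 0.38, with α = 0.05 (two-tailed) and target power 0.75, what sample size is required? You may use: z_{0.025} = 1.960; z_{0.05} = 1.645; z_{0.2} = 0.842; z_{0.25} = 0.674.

n = 47

Fisher's z: C = ½·ln((1+r)/(1−r)) = ½·ln(2.2258) = 0.4001.
n = ((z_{α/2} + z_β)/C)² + 3.
(1.960 + 0.674) / 0.4001 = 2.634 / 0.4001 = 6.583.
n = 6.583² + 3 = 43.34 + 3 = 46.3.
Round up.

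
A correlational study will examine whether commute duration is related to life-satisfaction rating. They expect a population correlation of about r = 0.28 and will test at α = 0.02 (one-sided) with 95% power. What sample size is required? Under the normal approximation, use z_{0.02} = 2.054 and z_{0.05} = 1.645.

Fisher's z: C = ½·ln((1+r)/(1−r)) = ½·ln(1.7778) = 0.2877.
n = ((z_{α} + z_β)/C)² + 3.
(2.054 + 1.645) / 0.2877 = 3.699 / 0.2877 = 12.857.
n = 12.857² + 3 = 165.31 + 3 = 168.3.
Round up.

n = 169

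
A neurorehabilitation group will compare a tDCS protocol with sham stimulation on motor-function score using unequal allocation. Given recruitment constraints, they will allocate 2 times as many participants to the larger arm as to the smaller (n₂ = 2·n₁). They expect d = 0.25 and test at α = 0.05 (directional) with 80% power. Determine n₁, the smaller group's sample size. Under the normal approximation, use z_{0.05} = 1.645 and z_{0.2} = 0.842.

With allocation ratio k = n₂/n₁ = 2, Var(x̄₁−x̄₂) = σ²(1/n₁ + 1/(k·n₁)) = σ²·(k+1)/(k·n₁).
So n₁ = (1 + 1/k)·((z_{α} + z_β)/d)² = 1.500 × (2.487/0.25)².
n₁ = 1.500 × 98.96 = 148.4.
Round up: n₁ = 149, giving n₂ = 2 × 149 = 298.

n₁ = 149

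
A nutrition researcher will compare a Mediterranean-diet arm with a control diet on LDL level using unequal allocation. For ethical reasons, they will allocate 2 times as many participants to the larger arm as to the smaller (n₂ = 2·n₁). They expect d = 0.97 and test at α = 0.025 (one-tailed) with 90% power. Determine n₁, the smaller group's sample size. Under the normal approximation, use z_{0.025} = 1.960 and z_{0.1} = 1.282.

n₁ = 17

With allocation ratio k = n₂/n₁ = 2, Var(x̄₁−x̄₂) = σ²(1/n₁ + 1/(k·n₁)) = σ²·(k+1)/(k·n₁).
So n₁ = (1 + 1/k)·((z_{α} + z_β)/d)² = 1.500 × (3.242/0.97)².
n₁ = 1.500 × 11.17 = 16.8.
Round up: n₁ = 17, giving n₂ = 2 × 17 = 34.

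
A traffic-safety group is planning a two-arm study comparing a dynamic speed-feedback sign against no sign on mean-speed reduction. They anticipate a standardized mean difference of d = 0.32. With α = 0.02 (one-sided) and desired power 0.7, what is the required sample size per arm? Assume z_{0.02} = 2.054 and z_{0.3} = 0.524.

For two independent groups with equal n: n = 2·((z_{α} + z_β) / d)².
z_{α} + z_β = 2.054 + 0.524 = 2.578.
n = 2 × (2.578 / 0.32)² = 2 × 8.056² = 2 × 64.90 = 129.8.
Round up to the next whole participant.

n = 130 per group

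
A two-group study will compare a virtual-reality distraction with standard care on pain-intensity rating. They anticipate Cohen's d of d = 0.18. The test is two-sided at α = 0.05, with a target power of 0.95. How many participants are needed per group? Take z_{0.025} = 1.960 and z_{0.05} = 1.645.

n = 803 per group

For two independent groups with equal n: n = 2·((z_{α/2} + z_β) / d)².
z_{α/2} + z_β = 1.960 + 1.645 = 3.605.
n = 2 × (3.605 / 0.18)² = 2 × 20.028² = 2 × 401.11 = 802.2.
Round up to the next whole participant.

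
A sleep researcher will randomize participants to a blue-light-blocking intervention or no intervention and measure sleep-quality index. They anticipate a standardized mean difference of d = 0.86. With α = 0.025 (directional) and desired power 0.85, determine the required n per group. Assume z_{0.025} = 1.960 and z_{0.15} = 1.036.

n = 25 per group

For two independent groups with equal n: n = 2·((z_{α} + z_β) / d)².
z_{α} + z_β = 1.960 + 1.036 = 2.996.
n = 2 × (2.996 / 0.86)² = 2 × 3.484² = 2 × 12.14 = 24.3.
Round up to the next whole participant.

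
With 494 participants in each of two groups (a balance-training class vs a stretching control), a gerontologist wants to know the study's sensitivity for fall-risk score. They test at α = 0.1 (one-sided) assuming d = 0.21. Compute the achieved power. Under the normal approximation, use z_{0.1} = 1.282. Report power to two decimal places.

For two equal groups, power = Φ(d·√(n/2) − z_{α}).
d·√(n/2) = 0.21 × √(494/2) = 0.21 × 15.716 = 3.300.
z_β = 3.300 − 1.282 = 2.018.
Power = Φ(2.018) = 0.978.

power ≈ 0.98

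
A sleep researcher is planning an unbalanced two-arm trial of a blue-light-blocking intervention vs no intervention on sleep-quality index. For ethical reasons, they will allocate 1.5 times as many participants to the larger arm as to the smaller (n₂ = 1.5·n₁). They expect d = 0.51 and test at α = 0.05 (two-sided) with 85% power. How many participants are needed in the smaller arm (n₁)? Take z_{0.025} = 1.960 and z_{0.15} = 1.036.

n₁ = 58

With allocation ratio k = n₂/n₁ = 1.5, Var(x̄₁−x̄₂) = σ²(1/n₁ + 1/(k·n₁)) = σ²·(k+1)/(k·n₁).
So n₁ = (1 + 1/k)·((z_{α/2} + z_β)/d)² = 1.667 × (2.996/0.51)².
n₁ = 1.667 × 34.51 = 57.5.
Round up: n₁ = 58, giving n₂ = 1.5 × 58 = 87.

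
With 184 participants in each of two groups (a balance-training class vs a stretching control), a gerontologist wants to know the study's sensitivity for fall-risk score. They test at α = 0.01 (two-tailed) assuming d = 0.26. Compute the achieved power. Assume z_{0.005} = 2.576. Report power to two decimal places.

For two equal groups, power = Φ(d·√(n/2) − z_{α/2}).
d·√(n/2) = 0.26 × √(184/2) = 0.26 × 9.592 = 2.494.
z_β = 2.494 − 2.576 = -0.082.
Power = Φ(-0.082) = 0.467.

power ≈ 0.47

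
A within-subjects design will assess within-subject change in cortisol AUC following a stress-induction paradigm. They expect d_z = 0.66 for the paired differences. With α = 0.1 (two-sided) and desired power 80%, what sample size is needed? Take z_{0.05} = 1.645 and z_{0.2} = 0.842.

For a paired (one-sample on differences) test: n = ((z_{α/2} + z_β) / d)².
z_{α/2} + z_β = 1.645 + 0.842 = 2.487.
n = (2.487 / 0.66)² = 3.768² = 14.20.
Round up.

n = 15 pairs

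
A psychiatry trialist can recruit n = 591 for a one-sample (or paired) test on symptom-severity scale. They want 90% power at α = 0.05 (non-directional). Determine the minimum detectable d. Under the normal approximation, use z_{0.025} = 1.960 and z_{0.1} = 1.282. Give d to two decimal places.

For a single sample (or paired design) of n = 591: d_min = (z_{α/2} + z_β)/√n.
z-sum = 1.960 + 1.282 = 3.242.
d_min = 3.242 / √591 = 3.242 / 24.310 = 0.133.

d_min ≈ 0.13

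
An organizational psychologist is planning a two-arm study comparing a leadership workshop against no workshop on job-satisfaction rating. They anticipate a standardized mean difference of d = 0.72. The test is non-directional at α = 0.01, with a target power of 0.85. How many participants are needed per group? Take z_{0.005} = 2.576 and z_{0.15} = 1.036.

n = 51 per group

For two independent groups with equal n: n = 2·((z_{α/2} + z_β) / d)².
z_{α/2} + z_β = 2.576 + 1.036 = 3.612.
n = 2 × (3.612 / 0.72)² = 2 × 5.017² = 2 × 25.17 = 50.3.
Round up to the next whole participant.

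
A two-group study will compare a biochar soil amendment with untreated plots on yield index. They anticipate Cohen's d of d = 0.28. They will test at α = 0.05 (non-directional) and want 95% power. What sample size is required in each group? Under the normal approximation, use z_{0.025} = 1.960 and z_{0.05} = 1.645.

n = 332 per group

For two independent groups with equal n: n = 2·((z_{α/2} + z_β) / d)².
z_{α/2} + z_β = 1.960 + 1.645 = 3.605.
n = 2 × (3.605 / 0.28)² = 2 × 12.875² = 2 × 165.77 = 331.5.
Round up to the next whole participant.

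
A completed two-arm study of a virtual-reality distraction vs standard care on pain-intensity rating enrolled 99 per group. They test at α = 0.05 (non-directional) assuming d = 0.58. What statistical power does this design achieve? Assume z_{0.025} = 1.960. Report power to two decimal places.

For two equal groups, power = Φ(d·√(n/2) − z_{α/2}).
d·√(n/2) = 0.58 × √(99/2) = 0.58 × 7.036 = 4.081.
z_β = 4.081 − 1.960 = 2.121.
Power = Φ(2.121) = 0.983.

power ≈ 0.98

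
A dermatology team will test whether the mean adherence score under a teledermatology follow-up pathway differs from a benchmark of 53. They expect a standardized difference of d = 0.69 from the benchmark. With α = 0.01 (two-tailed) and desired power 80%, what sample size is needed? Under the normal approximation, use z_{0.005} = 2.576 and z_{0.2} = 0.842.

n = 25

For a one-sample test: n = ((z_{α/2} + z_β) / d)².
z_{α/2} + z_β = 2.576 + 0.842 = 3.418.
n = (3.418 / 0.69)² = 4.954² = 24.54.
Round up.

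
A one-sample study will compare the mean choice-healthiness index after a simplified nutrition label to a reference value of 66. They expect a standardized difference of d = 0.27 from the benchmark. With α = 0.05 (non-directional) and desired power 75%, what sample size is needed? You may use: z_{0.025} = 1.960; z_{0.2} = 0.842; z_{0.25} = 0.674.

For a one-sample test: n = ((z_{α/2} + z_β) / d)².
z_{α/2} + z_β = 1.960 + 0.674 = 2.634.
n = (2.634 / 0.27)² = 9.756² = 95.17.
Round up.

n = 96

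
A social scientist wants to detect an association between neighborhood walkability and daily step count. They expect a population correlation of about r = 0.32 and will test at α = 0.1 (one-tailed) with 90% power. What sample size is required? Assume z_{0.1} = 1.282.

n = 63

Fisher's z: C = ½·ln((1+r)/(1−r)) = ½·ln(1.9412) = 0.3316.
n = ((z_{α} + z_β)/C)² + 3.
(1.282 + 1.282) / 0.3316 = 2.564 / 0.3316 = 7.732.
n = 7.732² + 3 = 59.79 + 3 = 62.8.
Round up.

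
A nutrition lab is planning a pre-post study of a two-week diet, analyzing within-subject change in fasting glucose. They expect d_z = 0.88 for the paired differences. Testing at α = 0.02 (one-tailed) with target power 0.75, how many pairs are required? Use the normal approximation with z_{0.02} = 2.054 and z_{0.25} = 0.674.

For a paired (one-sample on differences) test: n = ((z_{α} + z_β) / d)².
z_{α} + z_β = 2.054 + 0.674 = 2.728.
n = (2.728 / 0.88)² = 3.100² = 9.61.
Round up.

n = 10 pairs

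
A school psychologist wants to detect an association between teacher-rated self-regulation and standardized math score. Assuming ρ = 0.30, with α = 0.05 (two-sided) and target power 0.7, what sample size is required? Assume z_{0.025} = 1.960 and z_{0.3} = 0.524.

n = 68

Fisher's z: C = ½·ln((1+r)/(1−r)) = ½·ln(1.8571) = 0.3095.
n = ((z_{α/2} + z_β)/C)² + 3.
(1.960 + 0.524) / 0.3095 = 2.484 / 0.3095 = 8.026.
n = 8.026² + 3 = 64.41 + 3 = 67.4.
Round up.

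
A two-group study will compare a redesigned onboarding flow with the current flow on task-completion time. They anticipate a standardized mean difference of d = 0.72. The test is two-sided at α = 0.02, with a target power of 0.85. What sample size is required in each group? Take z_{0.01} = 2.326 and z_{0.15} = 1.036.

For two independent groups with equal n: n = 2·((z_{α/2} + z_β) / d)².
z_{α/2} + z_β = 2.326 + 1.036 = 3.362.
n = 2 × (3.362 / 0.72)² = 2 × 4.669² = 2 × 21.80 = 43.6.
Round up to the next whole participant.

n = 44 per group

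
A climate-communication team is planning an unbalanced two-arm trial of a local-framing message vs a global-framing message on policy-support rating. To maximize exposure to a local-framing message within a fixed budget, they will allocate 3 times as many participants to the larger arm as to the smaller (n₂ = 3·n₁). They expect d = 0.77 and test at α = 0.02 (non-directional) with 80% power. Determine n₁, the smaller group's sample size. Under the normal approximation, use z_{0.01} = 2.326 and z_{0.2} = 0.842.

n₁ = 23

With allocation ratio k = n₂/n₁ = 3, Var(x̄₁−x̄₂) = σ²(1/n₁ + 1/(k·n₁)) = σ²·(k+1)/(k·n₁).
So n₁ = (1 + 1/k)·((z_{α/2} + z_β)/d)² = 1.333 × (3.168/0.77)².
n₁ = 1.333 × 16.93 = 22.6.
Round up: n₁ = 23, giving n₂ = 3 × 23 = 69.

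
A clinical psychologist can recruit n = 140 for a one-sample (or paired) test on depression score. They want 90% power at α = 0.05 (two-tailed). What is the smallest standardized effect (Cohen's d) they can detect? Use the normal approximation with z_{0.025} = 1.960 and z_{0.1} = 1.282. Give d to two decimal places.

For a single sample (or paired design) of n = 140: d_min = (z_{α/2} + z_β)/√n.
z-sum = 1.960 + 1.282 = 3.242.
d_min = 3.242 / √140 = 3.242 / 11.832 = 0.274.

d_min ≈ 0.27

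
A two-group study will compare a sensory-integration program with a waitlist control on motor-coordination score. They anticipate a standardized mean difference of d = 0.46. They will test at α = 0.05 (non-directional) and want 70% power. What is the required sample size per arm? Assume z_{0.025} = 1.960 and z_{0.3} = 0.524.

For two independent groups with equal n: n = 2·((z_{α/2} + z_β) / d)².
z_{α/2} + z_β = 1.960 + 0.524 = 2.484.
n = 2 × (2.484 / 0.46)² = 2 × 5.400² = 2 × 29.16 = 58.3.
Round up to the next whole participant.

n = 59 per group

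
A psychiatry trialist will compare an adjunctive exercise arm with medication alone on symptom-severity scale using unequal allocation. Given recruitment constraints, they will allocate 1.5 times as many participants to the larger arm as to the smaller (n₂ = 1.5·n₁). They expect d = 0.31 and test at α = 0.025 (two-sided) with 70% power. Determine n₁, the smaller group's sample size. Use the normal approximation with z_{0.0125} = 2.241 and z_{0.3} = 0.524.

n₁ = 133

With allocation ratio k = n₂/n₁ = 1.5, Var(x̄₁−x̄₂) = σ²(1/n₁ + 1/(k·n₁)) = σ²·(k+1)/(k·n₁).
So n₁ = (1 + 1/k)·((z_{α/2} + z_β)/d)² = 1.667 × (2.765/0.31)².
n₁ = 1.667 × 79.55 = 132.6.
Round up: n₁ = 133, giving n₂ = ⌈1.5 × 133⌉ = ⌈199.5⌉ = 200.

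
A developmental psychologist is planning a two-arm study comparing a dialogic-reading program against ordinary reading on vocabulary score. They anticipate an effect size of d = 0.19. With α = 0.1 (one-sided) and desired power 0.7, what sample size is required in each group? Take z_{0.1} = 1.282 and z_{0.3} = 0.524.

For two independent groups with equal n: n = 2·((z_{α} + z_β) / d)².
z_{α} + z_β = 1.282 + 0.524 = 1.806.
n = 2 × (1.806 / 0.19)² = 2 × 9.505² = 2 × 90.35 = 180.7.
Round up to the next whole participant.

n = 181 per group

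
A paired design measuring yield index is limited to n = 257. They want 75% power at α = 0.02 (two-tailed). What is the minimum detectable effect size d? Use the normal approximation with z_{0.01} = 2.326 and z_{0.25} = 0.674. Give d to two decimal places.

d_min ≈ 0.19

For a single sample (or paired design) of n = 257: d_min = (z_{α/2} + z_β)/√n.
z-sum = 2.326 + 0.674 = 3.000.
d_min = 3.000 / √257 = 3.000 / 16.031 = 0.187.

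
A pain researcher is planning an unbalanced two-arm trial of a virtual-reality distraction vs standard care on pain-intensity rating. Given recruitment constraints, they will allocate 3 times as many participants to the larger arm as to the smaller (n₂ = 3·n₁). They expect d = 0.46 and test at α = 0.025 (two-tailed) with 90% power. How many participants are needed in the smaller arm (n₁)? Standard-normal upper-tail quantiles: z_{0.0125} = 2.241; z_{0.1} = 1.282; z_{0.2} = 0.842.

n₁ = 79

With allocation ratio k = n₂/n₁ = 3, Var(x̄₁−x̄₂) = σ²(1/n₁ + 1/(k·n₁)) = σ²·(k+1)/(k·n₁).
So n₁ = (1 + 1/k)·((z_{α/2} + z_β)/d)² = 1.333 × (3.523/0.46)².
n₁ = 1.333 × 58.66 = 78.2.
Round up: n₁ = 79, giving n₂ = 3 × 79 = 237.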